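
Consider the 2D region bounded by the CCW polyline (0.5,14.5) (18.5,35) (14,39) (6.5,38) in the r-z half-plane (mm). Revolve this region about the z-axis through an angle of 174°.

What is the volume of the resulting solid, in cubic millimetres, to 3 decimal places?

Volume = 4553.032 mm³

Profile (r,z), 4 vertices: (0.5,14.5) (18.5,35) (14,39) (6.5,38)
edge 0: (0.5,14.5)→(18.5,35)  cross = 0.5·35 − 18.5·14.5 = -250.7500; (r_i+r_j)·cross = 19·-250.7500 = -4764.2500
edge 1: (18.5,35)→(14,39)  cross = 18.5·39 − 14·35 = 231.5000; (r_i+r_j)·cross = 32.5·231.5000 = 7523.7500
edge 2: (14,39)→(6.5,38)  cross = 14·38 − 6.5·39 = 278.5000; (r_i+r_j)·cross = 20.5·278.5000 = 5709.2500
edge 3: (6.5,38)→(0.5,14.5)  cross = 6.5·14.5 − 0.5·38 = 75.2500; (r_i+r_j)·cross = 7·75.2500 = 526.7500
Σcross = 334.5000 → A = |Σcross|/2 = 167.2500 mm²
Σ(r_i+r_j)·cross = 8995.5000 → first moment M = |Σ|/6 = 1499.2500
R_c = M/A = 1499.2500/167.2500 = 8.9641 mm
θ = 174° = 3.036873 rad
V = θ·R_c·A = 3.036873·8.9641·167.2500 = 4553.032 mm³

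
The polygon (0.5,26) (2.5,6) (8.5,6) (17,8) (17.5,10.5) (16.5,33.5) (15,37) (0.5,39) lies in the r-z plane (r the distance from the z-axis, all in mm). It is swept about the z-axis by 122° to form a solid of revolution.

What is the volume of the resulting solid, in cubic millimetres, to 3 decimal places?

Profile (r,z), 8 vertices: (0.5,26) (2.5,6) (8.5,6) (17,8) (17.5,10.5) (16.5,33.5) (15,37) (0.5,39)
edge 0: (0.5,26)→(2.5,6)  cross = 0.5·6 − 2.5·26 = -62.0000; (r_i+r_j)·cross = 3·-62.0000 = -186.0000
edge 1: (2.5,6)→(8.5,6)  cross = 2.5·6 − 8.5·6 = -36.0000; (r_i+r_j)·cross = 11·-36.0000 = -396.0000
edge 2: (8.5,6)→(17,8)  cross = 8.5·8 − 17·6 = -34.0000; (r_i+r_j)·cross = 25.5·-34.0000 = -867.0000
edge 3: (17,8)→(17.5,10.5)  cross = 17·10.5 − 17.5·8 = 38.5000; (r_i+r_j)·cross = 34.5·38.5000 = 1328.2500
edge 4: (17.5,10.5)→(16.5,33.5)  cross = 17.5·33.5 − 16.5·10.5 = 413.0000; (r_i+r_j)·cross = 34·413.0000 = 14042.0000
edge 5: (16.5,33.5)→(15,37)  cross = 16.5·37 − 15·33.5 = 108.0000; (r_i+r_j)·cross = 31.5·108.0000 = 3402.0000
edge 6: (15,37)→(0.5,39)  cross = 15·39 − 0.5·37 = 566.5000; (r_i+r_j)·cross = 15.5·566.5000 = 8780.7500
edge 7: (0.5,39)→(0.5,26)  cross = 0.5·26 − 0.5·39 = -6.5000; (r_i+r_j)·cross = 1·-6.5000 = -6.5000
Σcross = 987.5000 → A = |Σcross|/2 = 493.7500 mm²
Σ(r_i+r_j)·cross = 26097.5000 → first moment M = |Σ|/6 = 4349.5833
R_c = M/A = 4349.5833/493.7500 = 8.8093 mm
θ = 122° = 2.129302 rad
V = θ·R_c·A = 2.129302·8.8093·493.7500 = 9261.575 mm³

Volume = 9261.575 mm³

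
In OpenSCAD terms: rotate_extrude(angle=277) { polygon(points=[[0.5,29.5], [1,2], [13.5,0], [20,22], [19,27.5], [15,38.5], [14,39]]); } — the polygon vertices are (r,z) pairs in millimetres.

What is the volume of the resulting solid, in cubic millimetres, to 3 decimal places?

Volume = 26226.693 mm³

Profile (r,z), 7 vertices: (0.5,29.5) (1,2) (13.5,0) (20,22) (19,27.5) (15,38.5) (14,39)
edge 0: (0.5,29.5)→(1,2)  cross = 0.5·2 − 1·29.5 = -28.5000; (r_i+r_j)·cross = 1.5·-28.5000 = -42.7500
edge 1: (1,2)→(13.5,0)  cross = 1·0 − 13.5·2 = -27.0000; (r_i+r_j)·cross = 14.5·-27.0000 = -391.5000
edge 2: (13.5,0)→(20,22)  cross = 13.5·22 − 20·0 = 297.0000; (r_i+r_j)·cross = 33.5·297.0000 = 9949.5000
edge 3: (20,22)→(19,27.5)  cross = 20·27.5 − 19·22 = 132.0000; (r_i+r_j)·cross = 39·132.0000 = 5148.0000
edge 4: (19,27.5)→(15,38.5)  cross = 19·38.5 − 15·27.5 = 319.0000; (r_i+r_j)·cross = 34·319.0000 = 10846.0000
edge 5: (15,38.5)→(14,39)  cross = 15·39 − 14·38.5 = 46.0000; (r_i+r_j)·cross = 29·46.0000 = 1334.0000
edge 6: (14,39)→(0.5,29.5)  cross = 14·29.5 − 0.5·39 = 393.5000; (r_i+r_j)·cross = 14.5·393.5000 = 5705.7500
Σcross = 1132.0000 → A = |Σcross|/2 = 566.0000 mm²
Σ(r_i+r_j)·cross = 32549.0000 → first moment M = |Σ|/6 = 5424.8333
R_c = M/A = 5424.8333/566.0000 = 9.5845 mm
θ = 277° = 4.834562 rad
V = θ·R_c·A = 4.834562·9.5845·566.0000 = 26226.693 mm³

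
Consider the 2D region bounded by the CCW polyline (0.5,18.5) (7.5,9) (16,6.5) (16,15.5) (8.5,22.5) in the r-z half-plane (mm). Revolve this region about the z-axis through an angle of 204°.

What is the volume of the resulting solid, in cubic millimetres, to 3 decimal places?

Volume = 4867.016 mm³

Profile (r,z), 5 vertices: (0.5,18.5) (7.5,9) (16,6.5) (16,15.5) (8.5,22.5)
edge 0: (0.5,18.5)→(7.5,9)  cross = 0.5·9 − 7.5·18.5 = -134.2500; (r_i+r_j)·cross = 8·-134.2500 = -1074.0000
edge 1: (7.5,9)→(16,6.5)  cross = 7.5·6.5 − 16·9 = -95.2500; (r_i+r_j)·cross = 23.5·-95.2500 = -2238.3750
edge 2: (16,6.5)→(16,15.5)  cross = 16·15.5 − 16·6.5 = 144.0000; (r_i+r_j)·cross = 32·144.0000 = 4608.0000
edge 3: (16,15.5)→(8.5,22.5)  cross = 16·22.5 − 8.5·15.5 = 228.2500; (r_i+r_j)·cross = 24.5·228.2500 = 5592.1250
edge 4: (8.5,22.5)→(0.5,18.5)  cross = 8.5·18.5 − 0.5·22.5 = 146.0000; (r_i+r_j)·cross = 9·146.0000 = 1314.0000
Σcross = 288.7500 → A = |Σcross|/2 = 144.3750 mm²
Σ(r_i+r_j)·cross = 8201.7500 → first moment M = |Σ|/6 = 1366.9583
R_c = M/A = 1366.9583/144.3750 = 9.4681 mm
θ = 204° = 3.560472 rad
V = θ·R_c·A = 3.560472·9.4681·144.3750 = 4867.016 mm³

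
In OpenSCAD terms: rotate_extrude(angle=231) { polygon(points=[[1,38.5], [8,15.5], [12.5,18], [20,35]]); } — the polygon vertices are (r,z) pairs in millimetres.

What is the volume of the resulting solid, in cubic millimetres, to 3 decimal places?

Profile (r,z), 4 vertices: (1,38.5) (8,15.5) (12.5,18) (20,35)
edge 0: (1,38.5)→(8,15.5)  cross = 1·15.5 − 8·38.5 = -292.5000; (r_i+r_j)·cross = 9·-292.5000 = -2632.5000
edge 1: (8,15.5)→(12.5,18)  cross = 8·18 − 12.5·15.5 = -49.7500; (r_i+r_j)·cross = 20.5·-49.7500 = -1019.8750
edge 2: (12.5,18)→(20,35)  cross = 12.5·35 − 20·18 = 77.5000; (r_i+r_j)·cross = 32.5·77.5000 = 2518.7500
edge 3: (20,35)→(1,38.5)  cross = 20·38.5 − 1·35 = 735.0000; (r_i+r_j)·cross = 21·735.0000 = 15435.0000
Σcross = 470.2500 → A = |Σcross|/2 = 235.1250 mm²
Σ(r_i+r_j)·cross = 14301.3750 → first moment M = |Σ|/6 = 2383.5625
R_c = M/A = 2383.5625/235.1250 = 10.1374 mm
θ = 231° = 4.031711 rad
V = θ·R_c·A = 4.031711·10.1374·235.1250 = 9609.834 mm³

Volume = 9609.834 mm³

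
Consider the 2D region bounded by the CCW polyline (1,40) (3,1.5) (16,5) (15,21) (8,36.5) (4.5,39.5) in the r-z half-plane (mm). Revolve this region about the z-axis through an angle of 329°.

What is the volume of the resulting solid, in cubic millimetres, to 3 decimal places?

Volume = 18034.246 mm³

Profile (r,z), 6 vertices: (1,40) (3,1.5) (16,5) (15,21) (8,36.5) (4.5,39.5)
edge 0: (1,40)→(3,1.5)  cross = 1·1.5 − 3·40 = -118.5000; (r_i+r_j)·cross = 4·-118.5000 = -474.0000
edge 1: (3,1.5)→(16,5)  cross = 3·5 − 16·1.5 = -9.0000; (r_i+r_j)·cross = 19·-9.0000 = -171.0000
edge 2: (16,5)→(15,21)  cross = 16·21 − 15·5 = 261.0000; (r_i+r_j)·cross = 31·261.0000 = 8091.0000
edge 3: (15,21)→(8,36.5)  cross = 15·36.5 − 8·21 = 379.5000; (r_i+r_j)·cross = 23·379.5000 = 8728.5000
edge 4: (8,36.5)→(4.5,39.5)  cross = 8·39.5 − 4.5·36.5 = 151.7500; (r_i+r_j)·cross = 12.5·151.7500 = 1896.8750
edge 5: (4.5,39.5)→(1,40)  cross = 4.5·40 − 1·39.5 = 140.5000; (r_i+r_j)·cross = 5.5·140.5000 = 772.7500
Σcross = 805.2500 → A = |Σcross|/2 = 402.6250 mm²
Σ(r_i+r_j)·cross = 18844.1250 → first moment M = |Σ|/6 = 3140.6875
R_c = M/A = 3140.6875/402.6250 = 7.8005 mm
θ = 329° = 5.742133 rad
V = θ·R_c·A = 5.742133·7.8005·402.6250 = 18034.246 mm³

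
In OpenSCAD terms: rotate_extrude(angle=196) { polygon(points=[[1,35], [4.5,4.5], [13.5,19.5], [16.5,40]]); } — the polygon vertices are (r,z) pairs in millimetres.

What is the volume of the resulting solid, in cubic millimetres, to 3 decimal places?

Profile (r,z), 4 vertices: (1,35) (4.5,4.5) (13.5,19.5) (16.5,40)
edge 0: (1,35)→(4.5,4.5)  cross = 1·4.5 − 4.5·35 = -153.0000; (r_i+r_j)·cross = 5.5·-153.0000 = -841.5000
edge 1: (4.5,4.5)→(13.5,19.5)  cross = 4.5·19.5 − 13.5·4.5 = 27.0000; (r_i+r_j)·cross = 18·27.0000 = 486.0000
edge 2: (13.5,19.5)→(16.5,40)  cross = 13.5·40 − 16.5·19.5 = 218.2500; (r_i+r_j)·cross = 30·218.2500 = 6547.5000
edge 3: (16.5,40)→(1,35)  cross = 16.5·35 − 1·40 = 537.5000; (r_i+r_j)·cross = 17.5·537.5000 = 9406.2500
Σcross = 629.7500 → A = |Σcross|/2 = 314.8750 mm²
Σ(r_i+r_j)·cross = 15598.2500 → first moment M = |Σ|/6 = 2599.7083
R_c = M/A = 2599.7083/314.8750 = 8.2563 mm
θ = 196° = 3.420845 rad
V = θ·R_c·A = 3.420845·8.2563·314.8750 = 8893.200 mm³

Volume = 8893.200 mm³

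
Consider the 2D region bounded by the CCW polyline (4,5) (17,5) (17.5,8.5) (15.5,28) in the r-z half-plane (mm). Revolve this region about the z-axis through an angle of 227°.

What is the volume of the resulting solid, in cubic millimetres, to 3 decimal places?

Volume = 7759.376 mm³

Profile (r,z), 4 vertices: (4,5) (17,5) (17.5,8.5) (15.5,28)
edge 0: (4,5)→(17,5)  cross = 4·5 − 17·5 = -65.0000; (r_i+r_j)·cross = 21·-65.0000 = -1365.0000
edge 1: (17,5)→(17.5,8.5)  cross = 17·8.5 − 17.5·5 = 57.0000; (r_i+r_j)·cross = 34.5·57.0000 = 1966.5000
edge 2: (17.5,8.5)→(15.5,28)  cross = 17.5·28 − 15.5·8.5 = 358.2500; (r_i+r_j)·cross = 33·358.2500 = 11822.2500
edge 3: (15.5,28)→(4,5)  cross = 15.5·5 − 4·28 = -34.5000; (r_i+r_j)·cross = 19.5·-34.5000 = -672.7500
Σcross = 315.7500 → A = |Σcross|/2 = 157.8750 mm²
Σ(r_i+r_j)·cross = 11751.0000 → first moment M = |Σ|/6 = 1958.5000
R_c = M/A = 1958.5000/157.8750 = 12.4054 mm
θ = 227° = 3.961897 rad
V = θ·R_c·A = 3.961897·12.4054·157.8750 = 7759.376 mm³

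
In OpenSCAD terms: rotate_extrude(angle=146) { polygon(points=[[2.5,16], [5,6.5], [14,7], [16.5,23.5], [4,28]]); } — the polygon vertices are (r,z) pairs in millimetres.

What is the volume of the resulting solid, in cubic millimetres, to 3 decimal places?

Profile (r,z), 5 vertices: (2.5,16) (5,6.5) (14,7) (16.5,23.5) (4,28)
edge 0: (2.5,16)→(5,6.5)  cross = 2.5·6.5 − 5·16 = -63.7500; (r_i+r_j)·cross = 7.5·-63.7500 = -478.1250
edge 1: (5,6.5)→(14,7)  cross = 5·7 − 14·6.5 = -56.0000; (r_i+r_j)·cross = 19·-56.0000 = -1064.0000
edge 2: (14,7)→(16.5,23.5)  cross = 14·23.5 − 16.5·7 = 213.5000; (r_i+r_j)·cross = 30.5·213.5000 = 6511.7500
edge 3: (16.5,23.5)→(4,28)  cross = 16.5·28 − 4·23.5 = 368.0000; (r_i+r_j)·cross = 20.5·368.0000 = 7544.0000
edge 4: (4,28)→(2.5,16)  cross = 4·16 − 2.5·28 = -6.0000; (r_i+r_j)·cross = 6.5·-6.0000 = -39.0000
Σcross = 455.7500 → A = |Σcross|/2 = 227.8750 mm²
Σ(r_i+r_j)·cross = 12474.6250 → first moment M = |Σ|/6 = 2079.1042
R_c = M/A = 2079.1042/227.8750 = 9.1239 mm
θ = 146° = 2.548181 rad
V = θ·R_c·A = 2.548181·9.1239·227.8750 = 5297.933 mm³

Volume = 5297.933 mm³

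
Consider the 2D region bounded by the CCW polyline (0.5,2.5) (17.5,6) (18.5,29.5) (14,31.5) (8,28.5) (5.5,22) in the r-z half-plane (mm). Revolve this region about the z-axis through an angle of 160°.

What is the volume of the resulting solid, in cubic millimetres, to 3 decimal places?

Volume = 10650.115 mm³

Profile (r,z), 6 vertices: (0.5,2.5) (17.5,6) (18.5,29.5) (14,31.5) (8,28.5) (5.5,22)
edge 0: (0.5,2.5)→(17.5,6)  cross = 0.5·6 − 17.5·2.5 = -40.7500; (r_i+r_j)·cross = 18·-40.7500 = -733.5000
edge 1: (17.5,6)→(18.5,29.5)  cross = 17.5·29.5 − 18.5·6 = 405.2500; (r_i+r_j)·cross = 36·405.2500 = 14589.0000
edge 2: (18.5,29.5)→(14,31.5)  cross = 18.5·31.5 − 14·29.5 = 169.7500; (r_i+r_j)·cross = 32.5·169.7500 = 5516.8750
edge 3: (14,31.5)→(8,28.5)  cross = 14·28.5 − 8·31.5 = 147.0000; (r_i+r_j)·cross = 22·147.0000 = 3234.0000
edge 4: (8,28.5)→(5.5,22)  cross = 8·22 − 5.5·28.5 = 19.2500; (r_i+r_j)·cross = 13.5·19.2500 = 259.8750
edge 5: (5.5,22)→(0.5,2.5)  cross = 5.5·2.5 − 0.5·22 = 2.7500; (r_i+r_j)·cross = 6·2.7500 = 16.5000
Σcross = 703.2500 → A = |Σcross|/2 = 351.6250 mm²
Σ(r_i+r_j)·cross = 22882.7500 → first moment M = |Σ|/6 = 3813.7917
R_c = M/A = 3813.7917/351.6250 = 10.8462 mm
θ = 160° = 2.792527 rad
V = θ·R_c·A = 2.792527·10.8462·351.6250 = 10650.115 mm³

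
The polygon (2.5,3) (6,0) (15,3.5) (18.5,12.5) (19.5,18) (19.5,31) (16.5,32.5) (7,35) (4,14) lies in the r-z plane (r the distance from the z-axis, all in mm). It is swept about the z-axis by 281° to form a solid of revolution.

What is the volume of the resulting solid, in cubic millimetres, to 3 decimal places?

Volume = 24270.629 mm³

Profile (r,z), 9 vertices: (2.5,3) (6,0) (15,3.5) (18.5,12.5) (19.5,18) (19.5,31) (16.5,32.5) (7,35) (4,14)
edge 0: (2.5,3)→(6,0)  cross = 2.5·0 − 6·3 = -18.0000; (r_i+r_j)·cross = 8.5·-18.0000 = -153.0000
edge 1: (6,0)→(15,3.5)  cross = 6·3.5 − 15·0 = 21.0000; (r_i+r_j)·cross = 21·21.0000 = 441.0000
edge 2: (15,3.5)→(18.5,12.5)  cross = 15·12.5 − 18.5·3.5 = 122.7500; (r_i+r_j)·cross = 33.5·122.7500 = 4112.1250
edge 3: (18.5,12.5)→(19.5,18)  cross = 18.5·18 − 19.5·12.5 = 89.2500; (r_i+r_j)·cross = 38·89.2500 = 3391.5000
edge 4: (19.5,18)→(19.5,31)  cross = 19.5·31 − 19.5·18 = 253.5000; (r_i+r_j)·cross = 39·253.5000 = 9886.5000
edge 5: (19.5,31)→(16.5,32.5)  cross = 19.5·32.5 − 16.5·31 = 122.2500; (r_i+r_j)·cross = 36·122.2500 = 4401.0000
edge 6: (16.5,32.5)→(7,35)  cross = 16.5·35 − 7·32.5 = 350.0000; (r_i+r_j)·cross = 23.5·350.0000 = 8225.0000
edge 7: (7,35)→(4,14)  cross = 7·14 − 4·35 = -42.0000; (r_i+r_j)·cross = 11·-42.0000 = -462.0000
edge 8: (4,14)→(2.5,3)  cross = 4·3 − 2.5·14 = -23.0000; (r_i+r_j)·cross = 6.5·-23.0000 = -149.5000
Σcross = 875.7500 → A = |Σcross|/2 = 437.8750 mm²
Σ(r_i+r_j)·cross = 29692.6250 → first moment M = |Σ|/6 = 4948.7708
R_c = M/A = 4948.7708/437.8750 = 11.3018 mm
θ = 281° = 4.904375 rad
V = θ·R_c·A = 4.904375·11.3018·437.8750 = 24270.629 mm³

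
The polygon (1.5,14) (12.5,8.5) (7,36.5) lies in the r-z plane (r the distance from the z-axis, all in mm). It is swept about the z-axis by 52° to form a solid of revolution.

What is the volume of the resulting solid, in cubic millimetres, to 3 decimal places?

Profile (r,z), 3 vertices: (1.5,14) (12.5,8.5) (7,36.5)
edge 0: (1.5,14)→(12.5,8.5)  cross = 1.5·8.5 − 12.5·14 = -162.2500; (r_i+r_j)·cross = 14·-162.2500 = -2271.5000
edge 1: (12.5,8.5)→(7,36.5)  cross = 12.5·36.5 − 7·8.5 = 396.7500; (r_i+r_j)·cross = 19.5·396.7500 = 7736.6250
edge 2: (7,36.5)→(1.5,14)  cross = 7·14 − 1.5·36.5 = 43.2500; (r_i+r_j)·cross = 8.5·43.2500 = 367.6250
Σcross = 277.7500 → A = |Σcross|/2 = 138.8750 mm²
Σ(r_i+r_j)·cross = 5832.7500 → first moment M = |Σ|/6 = 972.1250
R_c = M/A = 972.1250/138.8750 = 7.0000 mm
θ = 52° = 0.907571 rad
V = θ·R_c·A = 0.907571·7.0000·138.8750 = 882.273 mm³

Volume = 882.273 mm³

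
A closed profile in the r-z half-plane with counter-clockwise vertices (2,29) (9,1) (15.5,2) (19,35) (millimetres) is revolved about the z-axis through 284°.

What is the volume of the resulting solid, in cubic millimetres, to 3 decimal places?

Volume = 20420.509 mm³

Profile (r,z), 4 vertices: (2,29) (9,1) (15.5,2) (19,35)
edge 0: (2,29)→(9,1)  cross = 2·1 − 9·29 = -259.0000; (r_i+r_j)·cross = 11·-259.0000 = -2849.0000
edge 1: (9,1)→(15.5,2)  cross = 9·2 − 15.5·1 = 2.5000; (r_i+r_j)·cross = 24.5·2.5000 = 61.2500
edge 2: (15.5,2)→(19,35)  cross = 15.5·35 − 19·2 = 504.5000; (r_i+r_j)·cross = 34.5·504.5000 = 17405.2500
edge 3: (19,35)→(2,29)  cross = 19·29 − 2·35 = 481.0000; (r_i+r_j)·cross = 21·481.0000 = 10101.0000
Σcross = 729.0000 → A = |Σcross|/2 = 364.5000 mm²
Σ(r_i+r_j)·cross = 24718.5000 → first moment M = |Σ|/6 = 4119.7500
R_c = M/A = 4119.7500/364.5000 = 11.3025 mm
θ = 284° = 4.956735 rad
V = θ·R_c·A = 4.956735·11.3025·364.5000 = 20420.509 mm³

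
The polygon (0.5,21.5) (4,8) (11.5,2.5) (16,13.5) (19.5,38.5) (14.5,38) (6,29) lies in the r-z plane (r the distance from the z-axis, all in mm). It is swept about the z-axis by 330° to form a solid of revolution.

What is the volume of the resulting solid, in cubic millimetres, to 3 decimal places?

Profile (r,z), 7 vertices: (0.5,21.5) (4,8) (11.5,2.5) (16,13.5) (19.5,38.5) (14.5,38) (6,29)
edge 0: (0.5,21.5)→(4,8)  cross = 0.5·8 − 4·21.5 = -82.0000; (r_i+r_j)·cross = 4.5·-82.0000 = -369.0000
edge 1: (4,8)→(11.5,2.5)  cross = 4·2.5 − 11.5·8 = -82.0000; (r_i+r_j)·cross = 15.5·-82.0000 = -1271.0000
edge 2: (11.5,2.5)→(16,13.5)  cross = 11.5·13.5 − 16·2.5 = 115.2500; (r_i+r_j)·cross = 27.5·115.2500 = 3169.3750
edge 3: (16,13.5)→(19.5,38.5)  cross = 16·38.5 − 19.5·13.5 = 352.7500; (r_i+r_j)·cross = 35.5·352.7500 = 12522.6250
edge 4: (19.5,38.5)→(14.5,38)  cross = 19.5·38 − 14.5·38.5 = 182.7500; (r_i+r_j)·cross = 34·182.7500 = 6213.5000
edge 5: (14.5,38)→(6,29)  cross = 14.5·29 − 6·38 = 192.5000; (r_i+r_j)·cross = 20.5·192.5000 = 3946.2500
edge 6: (6,29)→(0.5,21.5)  cross = 6·21.5 − 0.5·29 = 114.5000; (r_i+r_j)·cross = 6.5·114.5000 = 744.2500
Σcross = 793.7500 → A = |Σcross|/2 = 396.8750 mm²
Σ(r_i+r_j)·cross = 24956.0000 → first moment M = |Σ|/6 = 4159.3333
R_c = M/A = 4159.3333/396.8750 = 10.4802 mm
θ = 330° = 5.759587 rad
V = θ·R_c·A = 5.759587·10.4802·396.8750 = 23956.040 mm³

Volume = 23956.040 mm³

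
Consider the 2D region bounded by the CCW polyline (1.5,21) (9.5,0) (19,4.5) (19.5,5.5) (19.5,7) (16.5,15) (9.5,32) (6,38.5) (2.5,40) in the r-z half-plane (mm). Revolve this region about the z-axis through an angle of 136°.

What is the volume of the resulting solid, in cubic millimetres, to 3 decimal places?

Volume = 8343.174 mm³

Profile (r,z), 9 vertices: (1.5,21) (9.5,0) (19,4.5) (19.5,5.5) (19.5,7) (16.5,15) (9.5,32) (6,38.5) (2.5,40)
edge 0: (1.5,21)→(9.5,0)  cross = 1.5·0 − 9.5·21 = -199.5000; (r_i+r_j)·cross = 11·-199.5000 = -2194.5000
edge 1: (9.5,0)→(19,4.5)  cross = 9.5·4.5 − 19·0 = 42.7500; (r_i+r_j)·cross = 28.5·42.7500 = 1218.3750
edge 2: (19,4.5)→(19.5,5.5)  cross = 19·5.5 − 19.5·4.5 = 16.7500; (r_i+r_j)·cross = 38.5·16.7500 = 644.8750
edge 3: (19.5,5.5)→(19.5,7)  cross = 19.5·7 − 19.5·5.5 = 29.2500; (r_i+r_j)·cross = 39·29.2500 = 1140.7500
edge 4: (19.5,7)→(16.5,15)  cross = 19.5·15 − 16.5·7 = 177.0000; (r_i+r_j)·cross = 36·177.0000 = 6372.0000
edge 5: (16.5,15)→(9.5,32)  cross = 16.5·32 − 9.5·15 = 385.5000; (r_i+r_j)·cross = 26·385.5000 = 10023.0000
edge 6: (9.5,32)→(6,38.5)  cross = 9.5·38.5 − 6·32 = 173.7500; (r_i+r_j)·cross = 15.5·173.7500 = 2693.1250
edge 7: (6,38.5)→(2.5,40)  cross = 6·40 − 2.5·38.5 = 143.7500; (r_i+r_j)·cross = 8.5·143.7500 = 1221.8750
edge 8: (2.5,40)→(1.5,21)  cross = 2.5·21 − 1.5·40 = -7.5000; (r_i+r_j)·cross = 4·-7.5000 = -30.0000
Σcross = 761.7500 → A = |Σcross|/2 = 380.8750 mm²
Σ(r_i+r_j)·cross = 21089.5000 → first moment M = |Σ|/6 = 3514.9167
R_c = M/A = 3514.9167/380.8750 = 9.2285 mm
θ = 136° = 2.373648 rad
V = θ·R_c·A = 2.373648·9.2285·380.8750 = 8343.174 mm³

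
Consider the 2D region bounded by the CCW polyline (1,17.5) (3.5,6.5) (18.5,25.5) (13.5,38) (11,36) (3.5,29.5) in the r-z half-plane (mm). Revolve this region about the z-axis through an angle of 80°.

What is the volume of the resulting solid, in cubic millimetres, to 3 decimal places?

Profile (r,z), 6 vertices: (1,17.5) (3.5,6.5) (18.5,25.5) (13.5,38) (11,36) (3.5,29.5)
edge 0: (1,17.5)→(3.5,6.5)  cross = 1·6.5 − 3.5·17.5 = -54.7500; (r_i+r_j)·cross = 4.5·-54.7500 = -246.3750
edge 1: (3.5,6.5)→(18.5,25.5)  cross = 3.5·25.5 − 18.5·6.5 = -31.0000; (r_i+r_j)·cross = 22·-31.0000 = -682.0000
edge 2: (18.5,25.5)→(13.5,38)  cross = 18.5·38 − 13.5·25.5 = 358.7500; (r_i+r_j)·cross = 32·358.7500 = 11480.0000
edge 3: (13.5,38)→(11,36)  cross = 13.5·36 − 11·38 = 68.0000; (r_i+r_j)·cross = 24.5·68.0000 = 1666.0000
edge 4: (11,36)→(3.5,29.5)  cross = 11·29.5 − 3.5·36 = 198.5000; (r_i+r_j)·cross = 14.5·198.5000 = 2878.2500
edge 5: (3.5,29.5)→(1,17.5)  cross = 3.5·17.5 − 1·29.5 = 31.7500; (r_i+r_j)·cross = 4.5·31.7500 = 142.8750
Σcross = 571.2500 → A = |Σcross|/2 = 285.6250 mm²
Σ(r_i+r_j)·cross = 15238.7500 → first moment M = |Σ|/6 = 2539.7917
R_c = M/A = 2539.7917/285.6250 = 8.8920 mm
θ = 80° = 1.396263 rad
V = θ·R_c·A = 1.396263·8.8920·285.6250 = 3546.218 mm³

Volume = 3546.218 mm³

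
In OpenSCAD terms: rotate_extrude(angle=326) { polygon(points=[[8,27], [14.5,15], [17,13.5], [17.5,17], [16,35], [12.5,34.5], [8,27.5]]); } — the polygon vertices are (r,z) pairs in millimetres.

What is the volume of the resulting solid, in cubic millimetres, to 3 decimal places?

Volume = 9330.873 mm³

Profile (r,z), 7 vertices: (8,27) (14.5,15) (17,13.5) (17.5,17) (16,35) (12.5,34.5) (8,27.5)
edge 0: (8,27)→(14.5,15)  cross = 8·15 − 14.5·27 = -271.5000; (r_i+r_j)·cross = 22.5·-271.5000 = -6108.7500
edge 1: (14.5,15)→(17,13.5)  cross = 14.5·13.5 − 17·15 = -59.2500; (r_i+r_j)·cross = 31.5·-59.2500 = -1866.3750
edge 2: (17,13.5)→(17.5,17)  cross = 17·17 − 17.5·13.5 = 52.7500; (r_i+r_j)·cross = 34.5·52.7500 = 1819.8750
edge 3: (17.5,17)→(16,35)  cross = 17.5·35 − 16·17 = 340.5000; (r_i+r_j)·cross = 33.5·340.5000 = 11406.7500
edge 4: (16,35)→(12.5,34.5)  cross = 16·34.5 − 12.5·35 = 114.5000; (r_i+r_j)·cross = 28.5·114.5000 = 3263.2500
edge 5: (12.5,34.5)→(8,27.5)  cross = 12.5·27.5 − 8·34.5 = 67.7500; (r_i+r_j)·cross = 20.5·67.7500 = 1388.8750
edge 6: (8,27.5)→(8,27)  cross = 8·27 − 8·27.5 = -4.0000; (r_i+r_j)·cross = 16·-4.0000 = -64.0000
Σcross = 240.7500 → A = |Σcross|/2 = 120.3750 mm²
Σ(r_i+r_j)·cross = 9839.6250 → first moment M = |Σ|/6 = 1639.9375
R_c = M/A = 1639.9375/120.3750 = 13.6236 mm
θ = 326° = 5.689773 rad
V = θ·R_c·A = 5.689773·13.6236·120.3750 = 9330.873 mm³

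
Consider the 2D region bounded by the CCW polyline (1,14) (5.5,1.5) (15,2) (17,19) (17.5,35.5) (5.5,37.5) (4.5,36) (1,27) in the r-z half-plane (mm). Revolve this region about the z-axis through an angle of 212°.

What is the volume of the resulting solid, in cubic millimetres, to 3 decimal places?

Volume = 17263.886 mm³

Profile (r,z), 8 vertices: (1,14) (5.5,1.5) (15,2) (17,19) (17.5,35.5) (5.5,37.5) (4.5,36) (1,27)
edge 0: (1,14)→(5.5,1.5)  cross = 1·1.5 − 5.5·14 = -75.5000; (r_i+r_j)·cross = 6.5·-75.5000 = -490.7500
edge 1: (5.5,1.5)→(15,2)  cross = 5.5·2 − 15·1.5 = -11.5000; (r_i+r_j)·cross = 20.5·-11.5000 = -235.7500
edge 2: (15,2)→(17,19)  cross = 15·19 − 17·2 = 251.0000; (r_i+r_j)·cross = 32·251.0000 = 8032.0000
edge 3: (17,19)→(17.5,35.5)  cross = 17·35.5 − 17.5·19 = 271.0000; (r_i+r_j)·cross = 34.5·271.0000 = 9349.5000
edge 4: (17.5,35.5)→(5.5,37.5)  cross = 17.5·37.5 − 5.5·35.5 = 461.0000; (r_i+r_j)·cross = 23·461.0000 = 10603.0000
edge 5: (5.5,37.5)→(4.5,36)  cross = 5.5·36 − 4.5·37.5 = 29.2500; (r_i+r_j)·cross = 10·29.2500 = 292.5000
edge 6: (4.5,36)→(1,27)  cross = 4.5·27 − 1·36 = 85.5000; (r_i+r_j)·cross = 5.5·85.5000 = 470.2500
edge 7: (1,27)→(1,14)  cross = 1·14 − 1·27 = -13.0000; (r_i+r_j)·cross = 2·-13.0000 = -26.0000
Σcross = 997.7500 → A = |Σcross|/2 = 498.8750 mm²
Σ(r_i+r_j)·cross = 27994.7500 → first moment M = |Σ|/6 = 4665.7917
R_c = M/A = 4665.7917/498.8750 = 9.3526 mm
θ = 212° = 3.700098 rad
V = θ·R_c·A = 3.700098·9.3526·498.8750 = 17263.886 mm³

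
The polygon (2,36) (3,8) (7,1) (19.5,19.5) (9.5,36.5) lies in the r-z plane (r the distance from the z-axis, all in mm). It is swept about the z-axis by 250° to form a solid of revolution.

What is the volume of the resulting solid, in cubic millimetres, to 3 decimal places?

Volume = 14888.022 mm³

Profile (r,z), 5 vertices: (2,36) (3,8) (7,1) (19.5,19.5) (9.5,36.5)
edge 0: (2,36)→(3,8)  cross = 2·8 − 3·36 = -92.0000; (r_i+r_j)·cross = 5·-92.0000 = -460.0000
edge 1: (3,8)→(7,1)  cross = 3·1 − 7·8 = -53.0000; (r_i+r_j)·cross = 10·-53.0000 = -530.0000
edge 2: (7,1)→(19.5,19.5)  cross = 7·19.5 − 19.5·1 = 117.0000; (r_i+r_j)·cross = 26.5·117.0000 = 3100.5000
edge 3: (19.5,19.5)→(9.5,36.5)  cross = 19.5·36.5 − 9.5·19.5 = 526.5000; (r_i+r_j)·cross = 29·526.5000 = 15268.5000
edge 4: (9.5,36.5)→(2,36)  cross = 9.5·36 − 2·36.5 = 269.0000; (r_i+r_j)·cross = 11.5·269.0000 = 3093.5000
Σcross = 767.5000 → A = |Σcross|/2 = 383.7500 mm²
Σ(r_i+r_j)·cross = 20472.5000 → first moment M = |Σ|/6 = 3412.0833
R_c = M/A = 3412.0833/383.7500 = 8.8914 mm
θ = 250° = 4.363323 rad
V = θ·R_c·A = 4.363323·8.8914·383.7500 = 14888.022 mm³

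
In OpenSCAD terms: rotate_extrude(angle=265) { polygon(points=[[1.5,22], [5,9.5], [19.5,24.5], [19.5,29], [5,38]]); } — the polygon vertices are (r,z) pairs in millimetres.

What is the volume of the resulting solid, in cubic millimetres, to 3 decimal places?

Volume = 12494.768 mm³

Profile (r,z), 5 vertices: (1.5,22) (5,9.5) (19.5,24.5) (19.5,29) (5,38)
edge 0: (1.5,22)→(5,9.5)  cross = 1.5·9.5 − 5·22 = -95.7500; (r_i+r_j)·cross = 6.5·-95.7500 = -622.3750
edge 1: (5,9.5)→(19.5,24.5)  cross = 5·24.5 − 19.5·9.5 = -62.7500; (r_i+r_j)·cross = 24.5·-62.7500 = -1537.3750
edge 2: (19.5,24.5)→(19.5,29)  cross = 19.5·29 − 19.5·24.5 = 87.7500; (r_i+r_j)·cross = 39·87.7500 = 3422.2500
edge 3: (19.5,29)→(5,38)  cross = 19.5·38 − 5·29 = 596.0000; (r_i+r_j)·cross = 24.5·596.0000 = 14602.0000
edge 4: (5,38)→(1.5,22)  cross = 5·22 − 1.5·38 = 53.0000; (r_i+r_j)·cross = 6.5·53.0000 = 344.5000
Σcross = 578.2500 → A = |Σcross|/2 = 289.1250 mm²
Σ(r_i+r_j)·cross = 16209.0000 → first moment M = |Σ|/6 = 2701.5000
R_c = M/A = 2701.5000/289.1250 = 9.3437 mm
θ = 265° = 4.625123 rad
V = θ·R_c·A = 4.625123·9.3437·289.1250 = 12494.768 mm³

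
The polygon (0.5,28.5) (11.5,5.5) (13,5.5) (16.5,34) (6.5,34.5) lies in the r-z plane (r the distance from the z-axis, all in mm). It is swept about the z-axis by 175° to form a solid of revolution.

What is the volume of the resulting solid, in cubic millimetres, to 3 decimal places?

Volume = 7862.599 mm³

Profile (r,z), 5 vertices: (0.5,28.5) (11.5,5.5) (13,5.5) (16.5,34) (6.5,34.5)
edge 0: (0.5,28.5)→(11.5,5.5)  cross = 0.5·5.5 − 11.5·28.5 = -325.0000; (r_i+r_j)·cross = 12·-325.0000 = -3900.0000
edge 1: (11.5,5.5)→(13,5.5)  cross = 11.5·5.5 − 13·5.5 = -8.2500; (r_i+r_j)·cross = 24.5·-8.2500 = -202.1250
edge 2: (13,5.5)→(16.5,34)  cross = 13·34 − 16.5·5.5 = 351.2500; (r_i+r_j)·cross = 29.5·351.2500 = 10361.8750
edge 3: (16.5,34)→(6.5,34.5)  cross = 16.5·34.5 − 6.5·34 = 348.2500; (r_i+r_j)·cross = 23·348.2500 = 8009.7500
edge 4: (6.5,34.5)→(0.5,28.5)  cross = 6.5·28.5 − 0.5·34.5 = 168.0000; (r_i+r_j)·cross = 7·168.0000 = 1176.0000
Σcross = 534.2500 → A = |Σcross|/2 = 267.1250 mm²
Σ(r_i+r_j)·cross = 15445.5000 → first moment M = |Σ|/6 = 2574.2500
R_c = M/A = 2574.2500/267.1250 = 9.6369 mm
θ = 175° = 3.054326 rad
V = θ·R_c·A = 3.054326·9.6369·267.1250 = 7862.599 mm³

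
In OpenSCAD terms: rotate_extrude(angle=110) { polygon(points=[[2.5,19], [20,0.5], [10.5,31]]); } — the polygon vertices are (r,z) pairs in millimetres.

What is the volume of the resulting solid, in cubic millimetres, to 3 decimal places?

Volume = 3780.209 mm³

Profile (r,z), 3 vertices: (2.5,19) (20,0.5) (10.5,31)
edge 0: (2.5,19)→(20,0.5)  cross = 2.5·0.5 − 20·19 = -378.7500; (r_i+r_j)·cross = 22.5·-378.7500 = -8521.8750
edge 1: (20,0.5)→(10.5,31)  cross = 20·31 − 10.5·0.5 = 614.7500; (r_i+r_j)·cross = 30.5·614.7500 = 18749.8750
edge 2: (10.5,31)→(2.5,19)  cross = 10.5·19 − 2.5·31 = 122.0000; (r_i+r_j)·cross = 13·122.0000 = 1586.0000
Σcross = 358.0000 → A = |Σcross|/2 = 179.0000 mm²
Σ(r_i+r_j)·cross = 11814.0000 → first moment M = |Σ|/6 = 1969.0000
R_c = M/A = 1969.0000/179.0000 = 11.0000 mm
θ = 110° = 1.919862 rad
V = θ·R_c·A = 1.919862·11.0000·179.0000 = 3780.209 mm³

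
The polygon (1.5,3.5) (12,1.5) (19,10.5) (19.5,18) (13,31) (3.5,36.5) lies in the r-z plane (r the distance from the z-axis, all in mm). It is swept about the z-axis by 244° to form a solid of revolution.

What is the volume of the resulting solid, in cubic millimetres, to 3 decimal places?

Profile (r,z), 6 vertices: (1.5,3.5) (12,1.5) (19,10.5) (19.5,18) (13,31) (3.5,36.5)
edge 0: (1.5,3.5)→(12,1.5)  cross = 1.5·1.5 − 12·3.5 = -39.7500; (r_i+r_j)·cross = 13.5·-39.7500 = -536.6250
edge 1: (12,1.5)→(19,10.5)  cross = 12·10.5 − 19·1.5 = 97.5000; (r_i+r_j)·cross = 31·97.5000 = 3022.5000
edge 2: (19,10.5)→(19.5,18)  cross = 19·18 − 19.5·10.5 = 137.2500; (r_i+r_j)·cross = 38.5·137.2500 = 5284.1250
edge 3: (19.5,18)→(13,31)  cross = 19.5·31 − 13·18 = 370.5000; (r_i+r_j)·cross = 32.5·370.5000 = 12041.2500
edge 4: (13,31)→(3.5,36.5)  cross = 13·36.5 − 3.5·31 = 366.0000; (r_i+r_j)·cross = 16.5·366.0000 = 6039.0000
edge 5: (3.5,36.5)→(1.5,3.5)  cross = 3.5·3.5 − 1.5·36.5 = -42.5000; (r_i+r_j)·cross = 5·-42.5000 = -212.5000
Σcross = 889.0000 → A = |Σcross|/2 = 444.5000 mm²
Σ(r_i+r_j)·cross = 25637.7500 → first moment M = |Σ|/6 = 4272.9583
R_c = M/A = 4272.9583/444.5000 = 9.6130 mm
θ = 244° = 4.258603 rad
V = θ·R_c·A = 4.258603·9.6130·444.5000 = 18196.835 mm³

Volume = 18196.835 mm³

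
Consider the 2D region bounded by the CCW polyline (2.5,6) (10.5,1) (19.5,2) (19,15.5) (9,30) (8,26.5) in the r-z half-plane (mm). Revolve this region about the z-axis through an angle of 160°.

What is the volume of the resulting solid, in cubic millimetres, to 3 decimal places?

Profile (r,z), 6 vertices: (2.5,6) (10.5,1) (19.5,2) (19,15.5) (9,30) (8,26.5)
edge 0: (2.5,6)→(10.5,1)  cross = 2.5·1 − 10.5·6 = -60.5000; (r_i+r_j)·cross = 13·-60.5000 = -786.5000
edge 1: (10.5,1)→(19.5,2)  cross = 10.5·2 − 19.5·1 = 1.5000; (r_i+r_j)·cross = 30·1.5000 = 45.0000
edge 2: (19.5,2)→(19,15.5)  cross = 19.5·15.5 − 19·2 = 264.2500; (r_i+r_j)·cross = 38.5·264.2500 = 10173.6250
edge 3: (19,15.5)→(9,30)  cross = 19·30 − 9·15.5 = 430.5000; (r_i+r_j)·cross = 28·430.5000 = 12054.0000
edge 4: (9,30)→(8,26.5)  cross = 9·26.5 − 8·30 = -1.5000; (r_i+r_j)·cross = 17·-1.5000 = -25.5000
edge 5: (8,26.5)→(2.5,6)  cross = 8·6 − 2.5·26.5 = -18.2500; (r_i+r_j)·cross = 10.5·-18.2500 = -191.6250
Σcross = 616.0000 → A = |Σcross|/2 = 308.0000 mm²
Σ(r_i+r_j)·cross = 21269.0000 → first moment M = |Σ|/6 = 3544.8333
R_c = M/A = 3544.8333/308.0000 = 11.5092 mm
θ = 160° = 2.792527 rad
V = θ·R_c·A = 2.792527·11.5092·308.0000 = 9899.042 mm³

Volume = 9899.042 mm³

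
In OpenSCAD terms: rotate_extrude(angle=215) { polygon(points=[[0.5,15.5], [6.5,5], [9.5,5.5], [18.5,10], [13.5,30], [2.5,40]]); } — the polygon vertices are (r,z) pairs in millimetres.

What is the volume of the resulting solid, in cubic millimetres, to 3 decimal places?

Profile (r,z), 6 vertices: (0.5,15.5) (6.5,5) (9.5,5.5) (18.5,10) (13.5,30) (2.5,40)
edge 0: (0.5,15.5)→(6.5,5)  cross = 0.5·5 − 6.5·15.5 = -98.2500; (r_i+r_j)·cross = 7·-98.2500 = -687.7500
edge 1: (6.5,5)→(9.5,5.5)  cross = 6.5·5.5 − 9.5·5 = -11.7500; (r_i+r_j)·cross = 16·-11.7500 = -188.0000
edge 2: (9.5,5.5)→(18.5,10)  cross = 9.5·10 − 18.5·5.5 = -6.7500; (r_i+r_j)·cross = 28·-6.7500 = -189.0000
edge 3: (18.5,10)→(13.5,30)  cross = 18.5·30 − 13.5·10 = 420.0000; (r_i+r_j)·cross = 32·420.0000 = 13440.0000
edge 4: (13.5,30)→(2.5,40)  cross = 13.5·40 − 2.5·30 = 465.0000; (r_i+r_j)·cross = 16·465.0000 = 7440.0000
edge 5: (2.5,40)→(0.5,15.5)  cross = 2.5·15.5 − 0.5·40 = 18.7500; (r_i+r_j)·cross = 3·18.7500 = 56.2500
Σcross = 787.0000 → A = |Σcross|/2 = 393.5000 mm²
Σ(r_i+r_j)·cross = 19871.5000 → first moment M = |Σ|/6 = 3311.9167
R_c = M/A = 3311.9167/393.5000 = 8.4166 mm
θ = 215° = 3.752458 rad
V = θ·R_c·A = 3.752458·8.4166·393.5000 = 12427.828 mm³

Volume = 12427.828 mm³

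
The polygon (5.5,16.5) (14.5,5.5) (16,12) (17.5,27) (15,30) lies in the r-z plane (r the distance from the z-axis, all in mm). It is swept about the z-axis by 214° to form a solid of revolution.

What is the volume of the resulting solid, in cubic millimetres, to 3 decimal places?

Profile (r,z), 5 vertices: (5.5,16.5) (14.5,5.5) (16,12) (17.5,27) (15,30)
edge 0: (5.5,16.5)→(14.5,5.5)  cross = 5.5·5.5 − 14.5·16.5 = -209.0000; (r_i+r_j)·cross = 20·-209.0000 = -4180.0000
edge 1: (14.5,5.5)→(16,12)  cross = 14.5·12 − 16·5.5 = 86.0000; (r_i+r_j)·cross = 30.5·86.0000 = 2623.0000
edge 2: (16,12)→(17.5,27)  cross = 16·27 − 17.5·12 = 222.0000; (r_i+r_j)·cross = 33.5·222.0000 = 7437.0000
edge 3: (17.5,27)→(15,30)  cross = 17.5·30 − 15·27 = 120.0000; (r_i+r_j)·cross = 32.5·120.0000 = 3900.0000
edge 4: (15,30)→(5.5,16.5)  cross = 15·16.5 − 5.5·30 = 82.5000; (r_i+r_j)·cross = 20.5·82.5000 = 1691.2500
Σcross = 301.5000 → A = |Σcross|/2 = 150.7500 mm²
Σ(r_i+r_j)·cross = 11471.2500 → first moment M = |Σ|/6 = 1911.8750
R_c = M/A = 1911.8750/150.7500 = 12.6824 mm
θ = 214° = 3.735005 rad
V = θ·R_c·A = 3.735005·12.6824·150.7500 = 7140.862 mm³

Volume = 7140.862 mm³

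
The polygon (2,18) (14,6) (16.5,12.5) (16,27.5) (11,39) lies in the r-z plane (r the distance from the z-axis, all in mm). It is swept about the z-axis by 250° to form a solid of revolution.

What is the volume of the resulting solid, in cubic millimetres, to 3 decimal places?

Volume = 12337.569 mm³

Profile (r,z), 5 vertices: (2,18) (14,6) (16.5,12.5) (16,27.5) (11,39)
edge 0: (2,18)→(14,6)  cross = 2·6 − 14·18 = -240.0000; (r_i+r_j)·cross = 16·-240.0000 = -3840.0000
edge 1: (14,6)→(16.5,12.5)  cross = 14·12.5 − 16.5·6 = 76.0000; (r_i+r_j)·cross = 30.5·76.0000 = 2318.0000
edge 2: (16.5,12.5)→(16,27.5)  cross = 16.5·27.5 − 16·12.5 = 253.7500; (r_i+r_j)·cross = 32.5·253.7500 = 8246.8750
edge 3: (16,27.5)→(11,39)  cross = 16·39 − 11·27.5 = 321.5000; (r_i+r_j)·cross = 27·321.5000 = 8680.5000
edge 4: (11,39)→(2,18)  cross = 11·18 − 2·39 = 120.0000; (r_i+r_j)·cross = 13·120.0000 = 1560.0000
Σcross = 531.2500 → A = |Σcross|/2 = 265.6250 mm²
Σ(r_i+r_j)·cross = 16965.3750 → first moment M = |Σ|/6 = 2827.5625
R_c = M/A = 2827.5625/265.6250 = 10.6449 mm
θ = 250° = 4.363323 rad
V = θ·R_c·A = 4.363323·10.6449·265.6250 = 12337.569 mm³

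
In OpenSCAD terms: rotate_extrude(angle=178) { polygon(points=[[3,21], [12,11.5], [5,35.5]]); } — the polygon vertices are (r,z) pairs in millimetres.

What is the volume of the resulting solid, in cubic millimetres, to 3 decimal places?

Profile (r,z), 3 vertices: (3,21) (12,11.5) (5,35.5)
edge 0: (3,21)→(12,11.5)  cross = 3·11.5 − 12·21 = -217.5000; (r_i+r_j)·cross = 15·-217.5000 = -3262.5000
edge 1: (12,11.5)→(5,35.5)  cross = 12·35.5 − 5·11.5 = 368.5000; (r_i+r_j)·cross = 17·368.5000 = 6264.5000
edge 2: (5,35.5)→(3,21)  cross = 5·21 − 3·35.5 = -1.5000; (r_i+r_j)·cross = 8·-1.5000 = -12.0000
Σcross = 149.5000 → A = |Σcross|/2 = 74.7500 mm²
Σ(r_i+r_j)·cross = 2990.0000 → first moment M = |Σ|/6 = 498.3333
R_c = M/A = 498.3333/74.7500 = 6.6667 mm
θ = 178° = 3.106686 rad
V = θ·R_c·A = 3.106686·6.6667·74.7500 = 1548.165 mm³

Volume = 1548.165 mm³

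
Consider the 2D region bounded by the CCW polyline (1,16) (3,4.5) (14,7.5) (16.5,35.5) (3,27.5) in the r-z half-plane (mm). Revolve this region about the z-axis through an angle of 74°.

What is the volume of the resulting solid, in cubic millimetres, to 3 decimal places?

Volume = 3740.095 mm³

Profile (r,z), 5 vertices: (1,16) (3,4.5) (14,7.5) (16.5,35.5) (3,27.5)
edge 0: (1,16)→(3,4.5)  cross = 1·4.5 − 3·16 = -43.5000; (r_i+r_j)·cross = 4·-43.5000 = -174.0000
edge 1: (3,4.5)→(14,7.5)  cross = 3·7.5 − 14·4.5 = -40.5000; (r_i+r_j)·cross = 17·-40.5000 = -688.5000
edge 2: (14,7.5)→(16.5,35.5)  cross = 14·35.5 − 16.5·7.5 = 373.2500; (r_i+r_j)·cross = 30.5·373.2500 = 11384.1250
edge 3: (16.5,35.5)→(3,27.5)  cross = 16.5·27.5 − 3·35.5 = 347.2500; (r_i+r_j)·cross = 19.5·347.2500 = 6771.3750
edge 4: (3,27.5)→(1,16)  cross = 3·16 − 1·27.5 = 20.5000; (r_i+r_j)·cross = 4·20.5000 = 82.0000
Σcross = 657.0000 → A = |Σcross|/2 = 328.5000 mm²
Σ(r_i+r_j)·cross = 17375.0000 → first moment M = |Σ|/6 = 2895.8333
R_c = M/A = 2895.8333/328.5000 = 8.8153 mm
θ = 74° = 1.291544 rad
V = θ·R_c·A = 1.291544·8.8153·328.5000 = 3740.095 mm³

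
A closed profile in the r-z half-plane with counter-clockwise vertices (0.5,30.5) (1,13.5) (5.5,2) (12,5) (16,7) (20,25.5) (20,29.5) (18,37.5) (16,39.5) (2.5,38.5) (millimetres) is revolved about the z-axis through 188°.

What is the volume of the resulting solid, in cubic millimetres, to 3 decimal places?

Profile (r,z), 10 vertices: (0.5,30.5) (1,13.5) (5.5,2) (12,5) (16,7) (20,25.5) (20,29.5) (18,37.5) (16,39.5) (2.5,38.5)
edge 0: (0.5,30.5)→(1,13.5)  cross = 0.5·13.5 − 1·30.5 = -23.7500; (r_i+r_j)·cross = 1.5·-23.7500 = -35.6250
edge 1: (1,13.5)→(5.5,2)  cross = 1·2 − 5.5·13.5 = -72.2500; (r_i+r_j)·cross = 6.5·-72.2500 = -469.6250
edge 2: (5.5,2)→(12,5)  cross = 5.5·5 − 12·2 = 3.5000; (r_i+r_j)·cross = 17.5·3.5000 = 61.2500
edge 3: (12,5)→(16,7)  cross = 12·7 − 16·5 = 4.0000; (r_i+r_j)·cross = 28·4.0000 = 112.0000
edge 4: (16,7)→(20,25.5)  cross = 16·25.5 − 20·7 = 268.0000; (r_i+r_j)·cross = 36·268.0000 = 9648.0000
edge 5: (20,25.5)→(20,29.5)  cross = 20·29.5 − 20·25.5 = 80.0000; (r_i+r_j)·cross = 40·80.0000 = 3200.0000
edge 6: (20,29.5)→(18,37.5)  cross = 20·37.5 − 18·29.5 = 219.0000; (r_i+r_j)·cross = 38·219.0000 = 8322.0000
edge 7: (18,37.5)→(16,39.5)  cross = 18·39.5 − 16·37.5 = 111.0000; (r_i+r_j)·cross = 34·111.0000 = 3774.0000
edge 8: (16,39.5)→(2.5,38.5)  cross = 16·38.5 − 2.5·39.5 = 517.2500; (r_i+r_j)·cross = 18.5·517.2500 = 9569.1250
edge 9: (2.5,38.5)→(0.5,30.5)  cross = 2.5·30.5 − 0.5·38.5 = 57.0000; (r_i+r_j)·cross = 3·57.0000 = 171.0000
Σcross = 1163.7500 → A = |Σcross|/2 = 581.8750 mm²
Σ(r_i+r_j)·cross = 34352.1250 → first moment M = |Σ|/6 = 5725.3542
R_c = M/A = 5725.3542/581.8750 = 9.8395 mm
θ = 188° = 3.281219 rad
V = θ·R_c·A = 3.281219·9.8395·581.8750 = 18786.141 mm³

Volume = 18786.141 mm³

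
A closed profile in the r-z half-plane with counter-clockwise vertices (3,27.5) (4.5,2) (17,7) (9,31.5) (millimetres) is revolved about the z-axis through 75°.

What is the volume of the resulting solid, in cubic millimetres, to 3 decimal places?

Volume = 2876.330 mm³

Profile (r,z), 4 vertices: (3,27.5) (4.5,2) (17,7) (9,31.5)
edge 0: (3,27.5)→(4.5,2)  cross = 3·2 − 4.5·27.5 = -117.7500; (r_i+r_j)·cross = 7.5·-117.7500 = -883.1250
edge 1: (4.5,2)→(17,7)  cross = 4.5·7 − 17·2 = -2.5000; (r_i+r_j)·cross = 21.5·-2.5000 = -53.7500
edge 2: (17,7)→(9,31.5)  cross = 17·31.5 − 9·7 = 472.5000; (r_i+r_j)·cross = 26·472.5000 = 12285.0000
edge 3: (9,31.5)→(3,27.5)  cross = 9·27.5 − 3·31.5 = 153.0000; (r_i+r_j)·cross = 12·153.0000 = 1836.0000
Σcross = 505.2500 → A = |Σcross|/2 = 252.6250 mm²
Σ(r_i+r_j)·cross = 13184.1250 → first moment M = |Σ|/6 = 2197.3542
R_c = M/A = 2197.3542/252.6250 = 8.6981 mm
θ = 75° = 1.308997 rad
V = θ·R_c·A = 1.308997·8.6981·252.6250 = 2876.330 mm³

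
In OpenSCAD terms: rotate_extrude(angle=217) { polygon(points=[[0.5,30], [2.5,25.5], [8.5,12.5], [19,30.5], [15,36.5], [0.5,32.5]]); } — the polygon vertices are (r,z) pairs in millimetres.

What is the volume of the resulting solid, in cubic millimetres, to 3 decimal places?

Profile (r,z), 6 vertices: (0.5,30) (2.5,25.5) (8.5,12.5) (19,30.5) (15,36.5) (0.5,32.5)
edge 0: (0.5,30)→(2.5,25.5)  cross = 0.5·25.5 − 2.5·30 = -62.2500; (r_i+r_j)·cross = 3·-62.2500 = -186.7500
edge 1: (2.5,25.5)→(8.5,12.5)  cross = 2.5·12.5 − 8.5·25.5 = -185.5000; (r_i+r_j)·cross = 11·-185.5000 = -2040.5000
edge 2: (8.5,12.5)→(19,30.5)  cross = 8.5·30.5 − 19·12.5 = 21.7500; (r_i+r_j)·cross = 27.5·21.7500 = 598.1250
edge 3: (19,30.5)→(15,36.5)  cross = 19·36.5 − 15·30.5 = 236.0000; (r_i+r_j)·cross = 34·236.0000 = 8024.0000
edge 4: (15,36.5)→(0.5,32.5)  cross = 15·32.5 − 0.5·36.5 = 469.2500; (r_i+r_j)·cross = 15.5·469.2500 = 7273.3750
edge 5: (0.5,32.5)→(0.5,30)  cross = 0.5·30 − 0.5·32.5 = -1.2500; (r_i+r_j)·cross = 1·-1.2500 = -1.2500
Σcross = 478.0000 → A = |Σcross|/2 = 239.0000 mm²
Σ(r_i+r_j)·cross = 13667.0000 → first moment M = |Σ|/6 = 2277.8333
R_c = M/A = 2277.8333/239.0000 = 9.5307 mm
θ = 217° = 3.787364 rad
V = θ·R_c·A = 3.787364·9.5307·239.0000 = 8626.985 mm³

Volume = 8626.985 mm³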